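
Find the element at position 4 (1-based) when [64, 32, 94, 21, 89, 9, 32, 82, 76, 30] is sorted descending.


Sort descending: [94, 89, 82, 76, 64, 32, 32, 30, 21, 9]
The 4th element (1-indexed) is at index 3.
Value = 76
Final answer: 76


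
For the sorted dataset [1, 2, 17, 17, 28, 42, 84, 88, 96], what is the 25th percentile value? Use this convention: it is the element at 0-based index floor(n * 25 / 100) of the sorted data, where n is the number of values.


The dataset has n = 9 elements.
Index = floor(9 * 25 / 100) = floor(225 / 100) = floor(2.25) = 2
Counting from index 0 in the sorted data, the element at index 2 is 17.
Final answer: 17


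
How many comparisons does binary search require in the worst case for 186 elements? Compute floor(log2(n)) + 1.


Binary search halves the search space each step.
Maximum comparisons = floor(log2(186)) + 1
log2(186) = 7.5392
floor(log2(186)) = 7, so 7 + 1 = 8
Final answer: 8


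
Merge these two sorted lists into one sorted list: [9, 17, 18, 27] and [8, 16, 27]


List A: [9, 17, 18, 27]
List B: [8, 16, 27]
Repeatedly compare the front elements and take the smaller:
  9 vs 8 -> take 8
  9 vs 16 -> take 9
  17 vs 16 -> take 16
  17 vs 27 -> take 17
  18 vs 27 -> take 18
  27 vs 27 -> take 27
  A is exhausted; append the rest of B: [27]
Final answer: [8, 9, 16, 17, 18, 27, 27]


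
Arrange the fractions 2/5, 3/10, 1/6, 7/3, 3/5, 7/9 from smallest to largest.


Convert to decimal for comparison:
  2/5 = 0.4
  3/10 = 0.3
  1/6 = 0.1667
  7/3 = 2.3333
  3/5 = 0.6
  7/9 = 0.7778
Decimals in increasing order: 0.1667 < 0.3 < 0.4 < 0.6 < 0.7778 < 2.3333
Writing each back as its fraction gives the sorted order.
Final answer: 1/6, 3/10, 2/5, 3/5, 7/9, 7/3


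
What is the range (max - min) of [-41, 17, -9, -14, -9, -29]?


Maximum value: 17
Minimum value: -41
Range = 17 - (-41) = 58
Final answer: 58


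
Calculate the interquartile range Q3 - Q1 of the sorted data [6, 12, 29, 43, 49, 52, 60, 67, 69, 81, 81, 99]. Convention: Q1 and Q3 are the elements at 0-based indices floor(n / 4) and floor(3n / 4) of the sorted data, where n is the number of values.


The data has n = 12 elements.
Q1 index = floor(12 / 4) = floor(3) = 3; Q3 index = floor(3 * 12 / 4) = floor(9) = 9
Q1 = element at index 3 = 43
Q3 = element at index 9 = 81
IQR = 81 - 43 = 38
Final answer: 38


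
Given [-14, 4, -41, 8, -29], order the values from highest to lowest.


Original list: [-14, 4, -41, 8, -29]
Repeatedly take the largest remaining element:
  Remaining [-14, 4, -41, 8, -29] -> largest is 8
  Remaining [-14, 4, -41, -29] -> largest is 4
  Remaining [-14, -41, -29] -> largest is -14
  Remaining [-41, -29] -> largest is -29
  Remaining [-41] -> largest is -41
Collecting the picks in order gives the descending list.
Final answer: [8, 4, -14, -29, -41]


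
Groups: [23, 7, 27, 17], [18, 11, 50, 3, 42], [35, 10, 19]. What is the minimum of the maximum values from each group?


Find max of each group:
  Group 1: [23, 7, 27, 17] -> max = 27
  Group 2: [18, 11, 50, 3, 42] -> max = 50
  Group 3: [35, 10, 19] -> max = 35
Maxes: [27, 50, 35]
Minimum of maxes = 27
Final answer: 27


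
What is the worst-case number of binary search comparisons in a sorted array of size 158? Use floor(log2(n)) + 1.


Binary search halves the search space each step.
Maximum comparisons = floor(log2(158)) + 1
log2(158) = 7.3038
floor(log2(158)) = 7, so 7 + 1 = 8
Final answer: 8


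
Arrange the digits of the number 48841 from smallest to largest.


The number 48841 has digits: 4, 8, 8, 4, 1
Sorted: 1, 4, 4, 8, 8
Joining the sorted digits gives the result.
Final answer: 14488


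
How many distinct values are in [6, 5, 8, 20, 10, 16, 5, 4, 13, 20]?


List all unique values:
Distinct values: [4, 5, 6, 8, 10, 13, 16, 20]
Count = 8
Final answer: 8


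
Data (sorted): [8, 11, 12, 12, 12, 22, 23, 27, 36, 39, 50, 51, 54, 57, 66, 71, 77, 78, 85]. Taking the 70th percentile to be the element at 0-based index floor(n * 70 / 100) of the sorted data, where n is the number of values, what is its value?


The dataset has n = 19 elements.
Index = floor(19 * 70 / 100) = floor(1330 / 100) = floor(13.3) = 13
Counting from index 0 in the sorted data, the element at index 13 is 57.
Final answer: 57


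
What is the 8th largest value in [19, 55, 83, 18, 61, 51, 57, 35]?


Sort descending: [83, 61, 57, 55, 51, 35, 19, 18]
The 8th element (1-indexed) is at index 7.
Value = 18
Final answer: 18


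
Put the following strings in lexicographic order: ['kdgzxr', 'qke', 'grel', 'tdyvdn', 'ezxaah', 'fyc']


Compare strings character by character (the first differing letter decides):
  'ezxaah' < 'fyc' since 'e' < 'f' at position 1
  'fyc' < 'grel' since 'f' < 'g' at position 1
  'grel' < 'kdgzxr' since 'g' < 'k' at position 1
  'kdgzxr' < 'qke' since 'k' < 'q' at position 1
  'qke' < 'tdyvdn' since 'q' < 't' at position 1
Chaining these comparisons gives the alphabetical order.
Final answer: ['ezxaah', 'fyc', 'grel', 'kdgzxr', 'qke', 'tdyvdn']


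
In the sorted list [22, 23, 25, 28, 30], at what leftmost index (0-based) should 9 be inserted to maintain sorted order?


List is sorted: [22, 23, 25, 28, 30]
We need the leftmost position where 9 can be inserted, i.e. the first index whose element is >= 9 (or the end of the list if none is).
Binary search with low=0, high=5 (0-based indices):
  low=0, high=5, mid=2: a[2]=25 >= 9, so high = 2
  low=0, high=2, mid=1: a[1]=23 >= 9, so high = 1
  low=0, high=1, mid=0: a[0]=22 >= 9, so high = 0
Now low = high = 0, so the insertion index is 0.
Final answer: 0


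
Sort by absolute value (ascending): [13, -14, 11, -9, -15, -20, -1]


Compute absolute values:
  |13| = 13
  |-14| = 14
  |11| = 11
  |-9| = 9
  |-15| = 15
  |-20| = 20
  |-1| = 1
Absolute values in increasing order: 1 < 9 < 11 < 13 < 14 < 15 < 20
Listing the original numbers in that order gives the answer.
Final answer: [-1, -9, 11, 13, -14, -15, -20]


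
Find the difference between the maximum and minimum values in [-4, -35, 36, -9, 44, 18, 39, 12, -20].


Maximum value: 44
Minimum value: -35
Range = 44 - (-35) = 79
Final answer: 79


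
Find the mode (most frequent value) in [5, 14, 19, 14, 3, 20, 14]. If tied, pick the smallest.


Count the frequency of each value:
  3 appears 1 time(s)
  5 appears 1 time(s)
  14 appears 3 time(s)
  19 appears 1 time(s)
  20 appears 1 time(s)
Maximum frequency is 3.
Only 14 reaches that frequency, so it is the mode.
Final answer: 14


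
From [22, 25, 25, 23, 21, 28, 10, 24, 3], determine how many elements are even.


Check each element:
  22 is even
  25 is odd
  25 is odd
  23 is odd
  21 is odd
  28 is even
  10 is even
  24 is even
  3 is odd
Evens: [22, 28, 10, 24]
Count of evens = 4
Final answer: 4


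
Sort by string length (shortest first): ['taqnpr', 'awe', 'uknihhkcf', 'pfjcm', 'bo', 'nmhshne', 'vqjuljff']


Compute lengths:
  'taqnpr' has length 6
  'awe' has length 3
  'uknihhkcf' has length 9
  'pfjcm' has length 5
  'bo' has length 2
  'nmhshne' has length 7
  'vqjuljff' has length 8
Lengths in increasing order: 2 < 3 < 5 < 6 < 7 < 8 < 9
Listing the words in that order gives the answer.
Final answer: ['bo', 'awe', 'pfjcm', 'taqnpr', 'nmhshne', 'vqjuljff', 'uknihhkcf']


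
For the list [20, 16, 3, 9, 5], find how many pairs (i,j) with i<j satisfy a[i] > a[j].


For each element, count the later elements that are smaller than it:
  20 (index 0): smaller elements after it = [16, 3, 9, 5] -> 4
  16 (index 1): smaller elements after it = [3, 9, 5] -> 3
  3 (index 2): smaller elements after it = [] -> 0
  9 (index 3): smaller elements after it = [5] -> 1
Total inversions = 4 + 3 + 0 + 1 = 8
Final answer: 8


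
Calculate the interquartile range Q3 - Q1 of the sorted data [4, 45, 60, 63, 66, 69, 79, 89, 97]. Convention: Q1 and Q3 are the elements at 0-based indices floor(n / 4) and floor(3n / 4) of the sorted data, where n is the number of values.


The data has n = 9 elements.
Q1 index = floor(9 / 4) = floor(2.25) = 2; Q3 index = floor(3 * 9 / 4) = floor(6.75) = 6
Q1 = element at index 2 = 60
Q3 = element at index 6 = 79
IQR = 79 - 60 = 19
Final answer: 19


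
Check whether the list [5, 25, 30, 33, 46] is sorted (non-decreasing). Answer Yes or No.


Check consecutive pairs:
  5 <= 25? True
  25 <= 30? True
  30 <= 33? True
  33 <= 46? True
Every consecutive pair is in order, so the list is non-decreasing.
Final answer: Yes


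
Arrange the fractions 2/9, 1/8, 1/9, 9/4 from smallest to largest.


Convert to decimal for comparison:
  2/9 = 0.2222
  1/8 = 0.125
  1/9 = 0.1111
  9/4 = 2.25
Decimals in increasing order: 0.1111 < 0.125 < 0.2222 < 2.25
Writing each back as its fraction gives the sorted order.
Final answer: 1/9, 1/8, 2/9, 9/4


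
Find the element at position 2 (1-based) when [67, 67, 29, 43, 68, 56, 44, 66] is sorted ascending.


Sort ascending: [29, 43, 44, 56, 66, 67, 67, 68]
The 2nd element (1-indexed) is at index 1.
Value = 43
Final answer: 43


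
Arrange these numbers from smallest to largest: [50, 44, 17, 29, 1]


Original list: [50, 44, 17, 29, 1]
Repeatedly take the smallest remaining element:
  Remaining [50, 44, 17, 29, 1] -> smallest is 1
  Remaining [50, 44, 17, 29] -> smallest is 17
  Remaining [50, 44, 29] -> smallest is 29
  Remaining [50, 44] -> smallest is 44
  Remaining [50] -> smallest is 50
Collecting the picks in order gives the sorted list.
Final answer: [1, 17, 29, 44, 50]


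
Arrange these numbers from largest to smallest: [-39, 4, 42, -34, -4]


Original list: [-39, 4, 42, -34, -4]
Repeatedly take the largest remaining element:
  Remaining [-39, 4, 42, -34, -4] -> largest is 42
  Remaining [-39, 4, -34, -4] -> largest is 4
  Remaining [-39, -34, -4] -> largest is -4
  Remaining [-39, -34] -> largest is -34
  Remaining [-39] -> largest is -39
Collecting the picks in order gives the descending list.
Final answer: [42, 4, -4, -34, -39]


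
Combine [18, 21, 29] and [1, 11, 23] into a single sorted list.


List A: [18, 21, 29]
List B: [1, 11, 23]
Repeatedly compare the front elements and take the smaller:
  18 vs 1 -> take 1
  18 vs 11 -> take 11
  18 vs 23 -> take 18
  21 vs 23 -> take 21
  29 vs 23 -> take 23
  B is exhausted; append the rest of A: [29]
Final answer: [1, 11, 18, 21, 23, 29]


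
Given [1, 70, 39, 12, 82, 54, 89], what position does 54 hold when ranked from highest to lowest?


Sort descending: [89, 82, 70, 54, 39, 12, 1]
Find 54 in the sorted list.
54 is at position 4.
Final answer: 4


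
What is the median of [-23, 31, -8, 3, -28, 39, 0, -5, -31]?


First, sort the list: [-31, -28, -23, -8, -5, 0, 3, 31, 39]
The list has 9 elements (odd count).
The middle index is 4 (0-based), and the element there is -5.
Final answer: -5


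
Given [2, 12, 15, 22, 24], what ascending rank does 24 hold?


Sort ascending: [2, 12, 15, 22, 24]
Find 24 in the sorted list.
24 is at position 5 (1-indexed).
Final answer: 5


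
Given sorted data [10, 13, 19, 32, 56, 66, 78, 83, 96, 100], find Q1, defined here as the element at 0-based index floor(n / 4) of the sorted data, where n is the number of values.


The list has n = 10 elements.
Q1 index = floor(10 / 4) = floor(2.5) = 2
Counting from index 0 in the sorted data, the element at index 2 is 19.
Final answer: 19


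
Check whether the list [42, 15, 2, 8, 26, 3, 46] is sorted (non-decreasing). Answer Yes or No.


Check consecutive pairs:
  42 <= 15? False
  15 <= 2? False
  2 <= 8? True
  8 <= 26? True
  26 <= 3? False
  3 <= 46? True
3 consecutive pair(s) are out of order, so the list is not sorted.
Final answer: No


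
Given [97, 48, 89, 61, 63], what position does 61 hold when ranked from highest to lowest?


Sort descending: [97, 89, 63, 61, 48]
Find 61 in the sorted list.
61 is at position 4.
Final answer: 4


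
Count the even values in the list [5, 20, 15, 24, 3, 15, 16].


Check each element:
  5 is odd
  20 is even
  15 is odd
  24 is even
  3 is odd
  15 is odd
  16 is even
Evens: [20, 24, 16]
Count of evens = 3
Final answer: 3


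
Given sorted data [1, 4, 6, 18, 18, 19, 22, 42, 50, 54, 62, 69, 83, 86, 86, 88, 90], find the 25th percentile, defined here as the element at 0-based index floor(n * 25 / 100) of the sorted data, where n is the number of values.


The dataset has n = 17 elements.
Index = floor(17 * 25 / 100) = floor(425 / 100) = floor(4.25) = 4
Counting from index 0 in the sorted data, the element at index 4 is 18.
Final answer: 18


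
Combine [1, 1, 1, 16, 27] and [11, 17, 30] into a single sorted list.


List A: [1, 1, 1, 16, 27]
List B: [11, 17, 30]
Repeatedly compare the front elements and take the smaller:
  1 vs 11 -> take 1
  1 vs 11 -> take 1
  1 vs 11 -> take 1
  16 vs 11 -> take 11
  16 vs 17 -> take 16
  27 vs 17 -> take 17
  27 vs 30 -> take 27
  A is exhausted; append the rest of B: [30]
Final answer: [1, 1, 1, 11, 16, 17, 27, 30]


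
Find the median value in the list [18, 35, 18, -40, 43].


First, sort the list: [-40, 18, 18, 35, 43]
The list has 5 elements (odd count).
The middle index is 2 (0-based), and the element there is 18.
Final answer: 18


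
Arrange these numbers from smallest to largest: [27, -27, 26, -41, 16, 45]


Original list: [27, -27, 26, -41, 16, 45]
Repeatedly take the smallest remaining element:
  Remaining [27, -27, 26, -41, 16, 45] -> smallest is -41
  Remaining [27, -27, 26, 16, 45] -> smallest is -27
  Remaining [27, 26, 16, 45] -> smallest is 16
  Remaining [27, 26, 45] -> smallest is 26
  Remaining [27, 45] -> smallest is 27
  Remaining [45] -> smallest is 45
Collecting the picks in order gives the sorted list.
Final answer: [-41, -27, 16, 26, 27, 45]


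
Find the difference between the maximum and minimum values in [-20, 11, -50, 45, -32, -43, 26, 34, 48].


Maximum value: 48
Minimum value: -50
Range = 48 - (-50) = 98
Final answer: 98


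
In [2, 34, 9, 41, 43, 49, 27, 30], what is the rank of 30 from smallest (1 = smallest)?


Sort ascending: [2, 9, 27, 30, 34, 41, 43, 49]
Find 30 in the sorted list.
30 is at position 4 (1-indexed).
Final answer: 4


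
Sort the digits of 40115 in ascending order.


The number 40115 has digits: 4, 0, 1, 1, 5
Sorted: 0, 1, 1, 4, 5
Joining the sorted digits gives the result.
Final answer: 01145


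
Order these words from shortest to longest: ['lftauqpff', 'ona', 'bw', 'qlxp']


Compute lengths:
  'lftauqpff' has length 9
  'ona' has length 3
  'bw' has length 2
  'qlxp' has length 4
Lengths in increasing order: 2 < 3 < 4 < 9
Listing the words in that order gives the answer.
Final answer: ['bw', 'ona', 'qlxp', 'lftauqpff']


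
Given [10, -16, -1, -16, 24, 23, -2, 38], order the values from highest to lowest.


Original list: [10, -16, -1, -16, 24, 23, -2, 38]
Repeatedly take the largest remaining element:
  Remaining [10, -16, -1, -16, 24, 23, -2, 38] -> largest is 38
  Remaining [10, -16, -1, -16, 24, 23, -2] -> largest is 24
  Remaining [10, -16, -1, -16, 23, -2] -> largest is 23
  Remaining [10, -16, -1, -16, -2] -> largest is 10
  Remaining [-16, -1, -16, -2] -> largest is -1
  Remaining [-16, -16, -2] -> largest is -2
  Remaining [-16, -16] -> largest is -16
  Remaining [-16] -> largest is -16
Collecting the picks in order gives the descending list.
Final answer: [38, 24, 23, 10, -1, -2, -16, -16]


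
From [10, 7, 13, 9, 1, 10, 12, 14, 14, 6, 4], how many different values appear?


List all unique values:
Distinct values: [1, 4, 6, 7, 9, 10, 12, 13, 14]
Count = 9
Final answer: 9


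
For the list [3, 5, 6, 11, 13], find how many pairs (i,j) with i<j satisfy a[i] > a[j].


For each element, count the later elements that are smaller than it:
  3 (index 0): smaller elements after it = [] -> 0
  5 (index 1): smaller elements after it = [] -> 0
  6 (index 2): smaller elements after it = [] -> 0
  11 (index 3): smaller elements after it = [] -> 0
Total inversions = 0 + 0 + 0 + 0 = 0
Final answer: 0


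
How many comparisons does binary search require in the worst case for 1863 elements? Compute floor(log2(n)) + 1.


Binary search halves the search space each step.
Maximum comparisons = floor(log2(1863)) + 1
log2(1863) = 10.8634
floor(log2(1863)) = 10, so 10 + 1 = 11
Final answer: 11


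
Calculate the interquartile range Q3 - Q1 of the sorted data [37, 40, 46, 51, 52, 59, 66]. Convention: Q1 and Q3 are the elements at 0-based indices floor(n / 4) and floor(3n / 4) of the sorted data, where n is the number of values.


The data has n = 7 elements.
Q1 index = floor(7 / 4) = floor(1.75) = 1; Q3 index = floor(3 * 7 / 4) = floor(5.25) = 5
Q1 = element at index 1 = 40
Q3 = element at index 5 = 59
IQR = 59 - 40 = 19
Final answer: 19


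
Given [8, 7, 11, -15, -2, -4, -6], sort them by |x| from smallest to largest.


Compute absolute values:
  |8| = 8
  |7| = 7
  |11| = 11
  |-15| = 15
  |-2| = 2
  |-4| = 4
  |-6| = 6
Absolute values in increasing order: 2 < 4 < 6 < 7 < 8 < 11 < 15
Listing the original numbers in that order gives the answer.
Final answer: [-2, -4, -6, 7, 8, 11, -15]


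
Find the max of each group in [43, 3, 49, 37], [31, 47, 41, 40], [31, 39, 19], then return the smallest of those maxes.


Find max of each group:
  Group 1: [43, 3, 49, 37] -> max = 49
  Group 2: [31, 47, 41, 40] -> max = 47
  Group 3: [31, 39, 19] -> max = 39
Maxes: [49, 47, 39]
Minimum of maxes = 39
Final answer: 39


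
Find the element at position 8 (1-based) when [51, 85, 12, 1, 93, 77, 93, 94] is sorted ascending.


Sort ascending: [1, 12, 51, 77, 85, 93, 93, 94]
The 8th element (1-indexed) is at index 7.
Value = 94
Final answer: 94


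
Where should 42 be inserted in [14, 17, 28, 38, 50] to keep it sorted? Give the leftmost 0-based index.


List is sorted: [14, 17, 28, 38, 50]
We need the leftmost position where 42 can be inserted, i.e. the first index whose element is >= 42 (or the end of the list if none is).
Binary search with low=0, high=5 (0-based indices):
  low=0, high=5, mid=2: a[2]=28 < 42, so low = 3
  low=3, high=5, mid=4: a[4]=50 >= 42, so high = 4
  low=3, high=4, mid=3: a[3]=38 < 42, so low = 4
Now low = high = 4, so the insertion index is 4.
Final answer: 4


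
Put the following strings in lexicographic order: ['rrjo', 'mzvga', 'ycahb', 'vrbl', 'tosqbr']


Compare strings character by character (the first differing letter decides):
  'mzvga' < 'rrjo' since 'm' < 'r' at position 1
  'rrjo' < 'tosqbr' since 'r' < 't' at position 1
  'tosqbr' < 'vrbl' since 't' < 'v' at position 1
  'vrbl' < 'ycahb' since 'v' < 'y' at position 1
Chaining these comparisons gives the alphabetical order.
Final answer: ['mzvga', 'rrjo', 'tosqbr', 'vrbl', 'ycahb']


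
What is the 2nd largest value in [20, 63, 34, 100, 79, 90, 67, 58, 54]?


Sort descending: [100, 90, 79, 67, 63, 58, 54, 34, 20]
The 2nd element (1-indexed) is at index 1.
Value = 90
Final answer: 90


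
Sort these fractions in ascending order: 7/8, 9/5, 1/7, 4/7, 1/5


Convert to decimal for comparison:
  7/8 = 0.875
  9/5 = 1.8
  1/7 = 0.1429
  4/7 = 0.5714
  1/5 = 0.2
Decimals in increasing order: 0.1429 < 0.2 < 0.5714 < 0.875 < 1.8
Writing each back as its fraction gives the sorted order.
Final answer: 1/7, 1/5, 4/7, 7/8, 9/5


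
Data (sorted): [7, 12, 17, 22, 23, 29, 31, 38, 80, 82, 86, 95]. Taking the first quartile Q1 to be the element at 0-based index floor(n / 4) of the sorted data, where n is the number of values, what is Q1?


The list has n = 12 elements.
Q1 index = floor(12 / 4) = floor(3) = 3
Counting from index 0 in the sorted data, the element at index 3 is 22.
Final answer: 22


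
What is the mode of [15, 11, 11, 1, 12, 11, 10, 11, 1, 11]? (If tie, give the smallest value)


Count the frequency of each value:
  1 appears 2 time(s)
  10 appears 1 time(s)
  11 appears 5 time(s)
  12 appears 1 time(s)
  15 appears 1 time(s)
Maximum frequency is 5.
Only 11 reaches that frequency, so it is the mode.
Final answer: 11


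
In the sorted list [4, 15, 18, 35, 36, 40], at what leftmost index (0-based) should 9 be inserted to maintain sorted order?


List is sorted: [4, 15, 18, 35, 36, 40]
We need the leftmost position where 9 can be inserted, i.e. the first index whose element is >= 9 (or the end of the list if none is).
Binary search with low=0, high=6 (0-based indices):
  low=0, high=6, mid=3: a[3]=35 >= 9, so high = 3
  low=0, high=3, mid=1: a[1]=15 >= 9, so high = 1
  low=0, high=1, mid=0: a[0]=4 < 9, so low = 1
Now low = high = 1, so the insertion index is 1.
Final answer: 1


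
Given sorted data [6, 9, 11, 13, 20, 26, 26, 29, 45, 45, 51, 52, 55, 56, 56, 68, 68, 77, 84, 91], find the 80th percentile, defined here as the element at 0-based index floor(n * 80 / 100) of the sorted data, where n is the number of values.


The dataset has n = 20 elements.
Index = floor(20 * 80 / 100) = floor(1600 / 100) = floor(16) = 16
Counting from index 0 in the sorted data, the element at index 16 is 68.
Final answer: 68


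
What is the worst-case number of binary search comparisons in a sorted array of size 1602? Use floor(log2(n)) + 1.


Binary search halves the search space each step.
Maximum comparisons = floor(log2(1602)) + 1
log2(1602) = 10.6457
floor(log2(1602)) = 10, so 10 + 1 = 11
Final answer: 11


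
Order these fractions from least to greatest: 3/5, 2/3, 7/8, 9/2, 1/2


Convert to decimal for comparison:
  3/5 = 0.6
  2/3 = 0.6667
  7/8 = 0.875
  9/2 = 4.5
  1/2 = 0.5
Decimals in increasing order: 0.5 < 0.6 < 0.6667 < 0.875 < 4.5
Writing each back as its fraction gives the sorted order.
Final answer: 1/2, 3/5, 2/3, 7/8, 9/2


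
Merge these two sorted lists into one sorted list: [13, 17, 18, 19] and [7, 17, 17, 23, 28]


List A: [13, 17, 18, 19]
List B: [7, 17, 17, 23, 28]
Repeatedly compare the front elements and take the smaller:
  13 vs 7 -> take 7
  13 vs 17 -> take 13
  17 vs 17 -> take 17
  18 vs 17 -> take 17
  18 vs 17 -> take 17
  18 vs 23 -> take 18
  19 vs 23 -> take 19
  A is exhausted; append the rest of B: [23, 28]
Final answer: [7, 13, 17, 17, 17, 18, 19, 23, 28]


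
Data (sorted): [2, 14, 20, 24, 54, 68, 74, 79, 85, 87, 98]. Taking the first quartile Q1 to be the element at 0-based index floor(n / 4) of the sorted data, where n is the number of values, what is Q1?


The list has n = 11 elements.
Q1 index = floor(11 / 4) = floor(2.75) = 2
Counting from index 0 in the sorted data, the element at index 2 is 20.
Final answer: 20


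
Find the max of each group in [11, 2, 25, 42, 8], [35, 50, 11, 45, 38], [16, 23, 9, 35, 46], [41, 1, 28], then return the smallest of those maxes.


Find max of each group:
  Group 1: [11, 2, 25, 42, 8] -> max = 42
  Group 2: [35, 50, 11, 45, 38] -> max = 50
  Group 3: [16, 23, 9, 35, 46] -> max = 46
  Group 4: [41, 1, 28] -> max = 41
Maxes: [42, 50, 46, 41]
Minimum of maxes = 41
Final answer: 41


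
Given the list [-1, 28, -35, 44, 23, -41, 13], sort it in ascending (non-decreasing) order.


Original list: [-1, 28, -35, 44, 23, -41, 13]
Repeatedly take the smallest remaining element:
  Remaining [-1, 28, -35, 44, 23, -41, 13] -> smallest is -41
  Remaining [-1, 28, -35, 44, 23, 13] -> smallest is -35
  Remaining [-1, 28, 44, 23, 13] -> smallest is -1
  Remaining [28, 44, 23, 13] -> smallest is 13
  Remaining [28, 44, 23] -> smallest is 23
  Remaining [28, 44] -> smallest is 28
  Remaining [44] -> smallest is 44
Collecting the picks in order gives the sorted list.
Final answer: [-41, -35, -1, 13, 23, 28, 44]


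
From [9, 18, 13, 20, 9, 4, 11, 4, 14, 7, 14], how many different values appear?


List all unique values:
Distinct values: [4, 7, 9, 11, 13, 14, 18, 20]
Count = 8
Final answer: 8


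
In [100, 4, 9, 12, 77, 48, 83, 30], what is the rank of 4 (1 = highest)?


Sort descending: [100, 83, 77, 48, 30, 12, 9, 4]
Find 4 in the sorted list.
4 is at position 8.
Final answer: 8


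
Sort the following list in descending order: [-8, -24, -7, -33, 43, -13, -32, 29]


Original list: [-8, -24, -7, -33, 43, -13, -32, 29]
Repeatedly take the largest remaining element:
  Remaining [-8, -24, -7, -33, 43, -13, -32, 29] -> largest is 43
  Remaining [-8, -24, -7, -33, -13, -32, 29] -> largest is 29
  Remaining [-8, -24, -7, -33, -13, -32] -> largest is -7
  Remaining [-8, -24, -33, -13, -32] -> largest is -8
  Remaining [-24, -33, -13, -32] -> largest is -13
  Remaining [-24, -33, -32] -> largest is -24
  Remaining [-33, -32] -> largest is -32
  Remaining [-33] -> largest is -33
Collecting the picks in order gives the descending list.
Final answer: [43, 29, -7, -8, -13, -24, -32, -33]


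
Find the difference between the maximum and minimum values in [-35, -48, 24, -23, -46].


Maximum value: 24
Minimum value: -48
Range = 24 - (-48) = 72
Final answer: 72


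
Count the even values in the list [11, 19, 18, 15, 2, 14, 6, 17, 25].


Check each element:
  11 is odd
  19 is odd
  18 is even
  15 is odd
  2 is even
  14 is even
  6 is even
  17 is odd
  25 is odd
Evens: [18, 2, 14, 6]
Count of evens = 4
Final answer: 4


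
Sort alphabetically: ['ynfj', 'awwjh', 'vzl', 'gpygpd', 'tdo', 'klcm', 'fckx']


Compare strings character by character (the first differing letter decides):
  'awwjh' < 'fckx' since 'a' < 'f' at position 1
  'fckx' < 'gpygpd' since 'f' < 'g' at position 1
  'gpygpd' < 'klcm' since 'g' < 'k' at position 1
  'klcm' < 'tdo' since 'k' < 't' at position 1
  'tdo' < 'vzl' since 't' < 'v' at position 1
  'vzl' < 'ynfj' since 'v' < 'y' at position 1
Chaining these comparisons gives the alphabetical order.
Final answer: ['awwjh', 'fckx', 'gpygpd', 'klcm', 'tdo', 'vzl', 'ynfj']


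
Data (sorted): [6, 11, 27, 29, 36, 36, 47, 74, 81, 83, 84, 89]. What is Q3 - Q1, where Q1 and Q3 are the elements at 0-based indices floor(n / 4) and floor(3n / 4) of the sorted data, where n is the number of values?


The data has n = 12 elements.
Q1 index = floor(12 / 4) = floor(3) = 3; Q3 index = floor(3 * 12 / 4) = floor(9) = 9
Q1 = element at index 3 = 29
Q3 = element at index 9 = 83
IQR = 83 - 29 = 54
Final answer: 54


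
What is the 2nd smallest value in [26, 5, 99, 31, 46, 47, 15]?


Sort ascending: [5, 15, 26, 31, 46, 47, 99]
The 2nd element (1-indexed) is at index 1.
Value = 15
Final answer: 15


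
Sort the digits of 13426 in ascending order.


The number 13426 has digits: 1, 3, 4, 2, 6
Sorted: 1, 2, 3, 4, 6
Joining the sorted digits gives the result.
Final answer: 12346


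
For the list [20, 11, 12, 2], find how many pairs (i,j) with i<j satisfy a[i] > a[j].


For each element, count the later elements that are smaller than it:
  20 (index 0): smaller elements after it = [11, 12, 2] -> 3
  11 (index 1): smaller elements after it = [2] -> 1
  12 (index 2): smaller elements after it = [2] -> 1
Total inversions = 3 + 1 + 1 = 5
Final answer: 5


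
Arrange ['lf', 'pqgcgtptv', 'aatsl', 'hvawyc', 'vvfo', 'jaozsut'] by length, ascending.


Compute lengths:
  'lf' has length 2
  'pqgcgtptv' has length 9
  'aatsl' has length 5
  'hvawyc' has length 6
  'vvfo' has length 4
  'jaozsut' has length 7
Lengths in increasing order: 2 < 4 < 5 < 6 < 7 < 9
Listing the words in that order gives the answer.
Final answer: ['lf', 'vvfo', 'aatsl', 'hvawyc', 'jaozsut', 'pqgcgtptv']


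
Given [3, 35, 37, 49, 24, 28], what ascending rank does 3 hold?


Sort ascending: [3, 24, 28, 35, 37, 49]
Find 3 in the sorted list.
3 is at position 1 (1-indexed).
Final answer: 1


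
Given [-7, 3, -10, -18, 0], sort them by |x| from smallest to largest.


Compute absolute values:
  |-7| = 7
  |3| = 3
  |-10| = 10
  |-18| = 18
  |0| = 0
Absolute values in increasing order: 0 < 3 < 7 < 10 < 18
Listing the original numbers in that order gives the answer.
Final answer: [0, 3, -7, -10, -18]


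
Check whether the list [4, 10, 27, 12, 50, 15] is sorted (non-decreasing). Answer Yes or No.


Check consecutive pairs:
  4 <= 10? True
  10 <= 27? True
  27 <= 12? False
  12 <= 50? True
  50 <= 15? False
2 consecutive pair(s) are out of order, so the list is not sorted.
Final answer: No


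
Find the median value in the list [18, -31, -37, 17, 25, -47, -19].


First, sort the list: [-47, -37, -31, -19, 17, 18, 25]
The list has 7 elements (odd count).
The middle index is 3 (0-based), and the element there is -19.
Final answer: -19


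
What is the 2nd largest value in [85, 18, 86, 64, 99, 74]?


Sort descending: [99, 86, 85, 74, 64, 18]
The 2nd element (1-indexed) is at index 1.
Value = 86
Final answer: 86


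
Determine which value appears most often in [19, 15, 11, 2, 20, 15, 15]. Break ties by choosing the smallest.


Count the frequency of each value:
  2 appears 1 time(s)
  11 appears 1 time(s)
  15 appears 3 time(s)
  19 appears 1 time(s)
  20 appears 1 time(s)
Maximum frequency is 3.
Only 15 reaches that frequency, so it is the mode.
Final answer: 15


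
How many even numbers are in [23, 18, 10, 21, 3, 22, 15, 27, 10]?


Check each element:
  23 is odd
  18 is even
  10 is even
  21 is odd
  3 is odd
  22 is even
  15 is odd
  27 is odd
  10 is even
Evens: [18, 10, 22, 10]
Count of evens = 4
Final answer: 4


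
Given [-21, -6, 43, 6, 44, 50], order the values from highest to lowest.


Original list: [-21, -6, 43, 6, 44, 50]
Repeatedly take the largest remaining element:
  Remaining [-21, -6, 43, 6, 44, 50] -> largest is 50
  Remaining [-21, -6, 43, 6, 44] -> largest is 44
  Remaining [-21, -6, 43, 6] -> largest is 43
  Remaining [-21, -6, 6] -> largest is 6
  Remaining [-21, -6] -> largest is -6
  Remaining [-21] -> largest is -21
Collecting the picks in order gives the descending list.
Final answer: [50, 44, 43, 6, -6, -21]


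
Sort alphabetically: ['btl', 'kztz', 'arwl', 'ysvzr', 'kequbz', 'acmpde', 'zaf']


Compare strings character by character (the first differing letter decides):
  'acmpde' < 'arwl' since 'c' < 'r' at position 2
  'arwl' < 'btl' since 'a' < 'b' at position 1
  'btl' < 'kequbz' since 'b' < 'k' at position 1
  'kequbz' < 'kztz' since 'e' < 'z' at position 2
  'kztz' < 'ysvzr' since 'k' < 'y' at position 1
  'ysvzr' < 'zaf' since 'y' < 'z' at position 1
Chaining these comparisons gives the alphabetical order.
Final answer: ['acmpde', 'arwl', 'btl', 'kequbz', 'kztz', 'ysvzr', 'zaf']


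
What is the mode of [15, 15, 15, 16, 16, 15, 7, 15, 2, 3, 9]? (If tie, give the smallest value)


Count the frequency of each value:
  2 appears 1 time(s)
  3 appears 1 time(s)
  7 appears 1 time(s)
  9 appears 1 time(s)
  15 appears 5 time(s)
  16 appears 2 time(s)
Maximum frequency is 5.
Only 15 reaches that frequency, so it is the mode.
Final answer: 15


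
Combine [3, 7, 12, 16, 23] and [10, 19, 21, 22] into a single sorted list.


List A: [3, 7, 12, 16, 23]
List B: [10, 19, 21, 22]
Repeatedly compare the front elements and take the smaller:
  3 vs 10 -> take 3
  7 vs 10 -> take 7
  12 vs 10 -> take 10
  12 vs 19 -> take 12
  16 vs 19 -> take 16
  23 vs 19 -> take 19
  23 vs 21 -> take 21
  23 vs 22 -> take 22
  B is exhausted; append the rest of A: [23]
Final answer: [3, 7, 10, 12, 16, 19, 21, 22, 23]


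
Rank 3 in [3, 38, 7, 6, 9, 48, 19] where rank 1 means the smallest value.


Sort ascending: [3, 6, 7, 9, 19, 38, 48]
Find 3 in the sorted list.
3 is at position 1 (1-indexed).
Final answer: 1


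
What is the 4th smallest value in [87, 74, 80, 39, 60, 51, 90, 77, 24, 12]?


Sort ascending: [12, 24, 39, 51, 60, 74, 77, 80, 87, 90]
The 4th element (1-indexed) is at index 3.
Value = 51
Final answer: 51


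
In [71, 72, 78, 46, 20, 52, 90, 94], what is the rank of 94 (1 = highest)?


Sort descending: [94, 90, 78, 72, 71, 52, 46, 20]
Find 94 in the sorted list.
94 is at position 1.
Final answer: 1


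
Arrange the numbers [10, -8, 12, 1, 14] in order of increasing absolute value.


Compute absolute values:
  |10| = 10
  |-8| = 8
  |12| = 12
  |1| = 1
  |14| = 14
Absolute values in increasing order: 1 < 8 < 10 < 12 < 14
Listing the original numbers in that order gives the answer.
Final answer: [1, -8, 10, 12, 14]


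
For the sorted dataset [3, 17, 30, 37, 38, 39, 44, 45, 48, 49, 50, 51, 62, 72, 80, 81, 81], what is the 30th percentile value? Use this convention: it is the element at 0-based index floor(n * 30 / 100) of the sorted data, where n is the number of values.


The dataset has n = 17 elements.
Index = floor(17 * 30 / 100) = floor(510 / 100) = floor(5.1) = 5
Counting from index 0 in the sorted data, the element at index 5 is 39.
Final answer: 39


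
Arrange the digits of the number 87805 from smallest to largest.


The number 87805 has digits: 8, 7, 8, 0, 5
Sorted: 0, 5, 7, 8, 8
Joining the sorted digits gives the result.
Final answer: 05788


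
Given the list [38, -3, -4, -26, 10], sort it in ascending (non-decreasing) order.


Original list: [38, -3, -4, -26, 10]
Repeatedly take the smallest remaining element:
  Remaining [38, -3, -4, -26, 10] -> smallest is -26
  Remaining [38, -3, -4, 10] -> smallest is -4
  Remaining [38, -3, 10] -> smallest is -3
  Remaining [38, 10] -> smallest is 10
  Remaining [38] -> smallest is 38
Collecting the picks in order gives the sorted list.
Final answer: [-26, -4, -3, 10, 38]


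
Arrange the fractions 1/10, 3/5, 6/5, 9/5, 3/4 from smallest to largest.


Convert to decimal for comparison:
  1/10 = 0.1
  3/5 = 0.6
  6/5 = 1.2
  9/5 = 1.8
  3/4 = 0.75
Decimals in increasing order: 0.1 < 0.6 < 0.75 < 1.2 < 1.8
Writing each back as its fraction gives the sorted order.
Final answer: 1/10, 3/5, 3/4, 6/5, 9/5


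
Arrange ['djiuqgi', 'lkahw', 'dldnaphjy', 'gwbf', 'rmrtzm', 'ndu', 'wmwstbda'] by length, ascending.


Compute lengths:
  'djiuqgi' has length 7
  'lkahw' has length 5
  'dldnaphjy' has length 9
  'gwbf' has length 4
  'rmrtzm' has length 6
  'ndu' has length 3
  'wmwstbda' has length 8
Lengths in increasing order: 3 < 4 < 5 < 6 < 7 < 8 < 9
Listing the words in that order gives the answer.
Final answer: ['ndu', 'gwbf', 'lkahw', 'rmrtzm', 'djiuqgi', 'wmwstbda', 'dldnaphjy']


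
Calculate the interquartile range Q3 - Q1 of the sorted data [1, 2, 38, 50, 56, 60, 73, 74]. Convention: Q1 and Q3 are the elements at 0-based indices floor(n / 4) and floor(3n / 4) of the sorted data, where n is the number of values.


The data has n = 8 elements.
Q1 index = floor(8 / 4) = floor(2) = 2; Q3 index = floor(3 * 8 / 4) = floor(6) = 6
Q1 = element at index 2 = 38
Q3 = element at index 6 = 73
IQR = 73 - 38 = 35
Final answer: 35


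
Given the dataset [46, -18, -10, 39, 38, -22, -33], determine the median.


First, sort the list: [-33, -22, -18, -10, 38, 39, 46]
The list has 7 elements (odd count).
The middle index is 3 (0-based), and the element there is -10.
Final answer: -10


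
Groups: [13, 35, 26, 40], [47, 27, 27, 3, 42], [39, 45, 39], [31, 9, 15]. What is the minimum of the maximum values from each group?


Find max of each group:
  Group 1: [13, 35, 26, 40] -> max = 40
  Group 2: [47, 27, 27, 3, 42] -> max = 47
  Group 3: [39, 45, 39] -> max = 45
  Group 4: [31, 9, 15] -> max = 31
Maxes: [40, 47, 45, 31]
Minimum of maxes = 31
Final answer: 31


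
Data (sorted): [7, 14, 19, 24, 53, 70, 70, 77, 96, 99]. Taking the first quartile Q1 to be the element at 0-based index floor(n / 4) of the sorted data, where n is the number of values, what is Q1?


The list has n = 10 elements.
Q1 index = floor(10 / 4) = floor(2.5) = 2
Counting from index 0 in the sorted data, the element at index 2 is 19.
Final answer: 19


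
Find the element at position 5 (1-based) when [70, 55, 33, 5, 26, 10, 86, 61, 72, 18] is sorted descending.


Sort descending: [86, 72, 70, 61, 55, 33, 26, 18, 10, 5]
The 5th element (1-indexed) is at index 4.
Value = 55
Final answer: 55


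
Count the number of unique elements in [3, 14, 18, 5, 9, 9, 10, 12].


List all unique values:
Distinct values: [3, 5, 9, 10, 12, 14, 18]
Count = 7
Final answer: 7


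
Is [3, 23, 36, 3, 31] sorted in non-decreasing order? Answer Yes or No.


Check consecutive pairs:
  3 <= 23? True
  23 <= 36? True
  36 <= 3? False
  3 <= 31? True
1 consecutive pair(s) are out of order, so the list is not sorted.
Final answer: No


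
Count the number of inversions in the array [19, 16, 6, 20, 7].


For each element, count the later elements that are smaller than it:
  19 (index 0): smaller elements after it = [16, 6, 7] -> 3
  16 (index 1): smaller elements after it = [6, 7] -> 2
  6 (index 2): smaller elements after it = [] -> 0
  20 (index 3): smaller elements after it = [7] -> 1
Total inversions = 3 + 2 + 0 + 1 = 6
Final answer: 6


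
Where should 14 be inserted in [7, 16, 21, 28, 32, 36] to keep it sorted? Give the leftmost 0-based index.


List is sorted: [7, 16, 21, 28, 32, 36]
We need the leftmost position where 14 can be inserted, i.e. the first index whose element is >= 14 (or the end of the list if none is).
Binary search with low=0, high=6 (0-based indices):
  low=0, high=6, mid=3: a[3]=28 >= 14, so high = 3
  low=0, high=3, mid=1: a[1]=16 >= 14, so high = 1
  low=0, high=1, mid=0: a[0]=7 < 14, so low = 1
Now low = high = 1, so the insertion index is 1.
Final answer: 1


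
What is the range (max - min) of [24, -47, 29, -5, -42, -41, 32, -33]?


Maximum value: 32
Minimum value: -47
Range = 32 - (-47) = 79
Final answer: 79


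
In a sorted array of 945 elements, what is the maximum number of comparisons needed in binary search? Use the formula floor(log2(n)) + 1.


Binary search halves the search space each step.
Maximum comparisons = floor(log2(945)) + 1
log2(945) = 9.8842
floor(log2(945)) = 9, so 9 + 1 = 10
Final answer: 10


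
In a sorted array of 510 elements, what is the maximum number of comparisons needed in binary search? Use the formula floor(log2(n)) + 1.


Binary search halves the search space each step.
Maximum comparisons = floor(log2(510)) + 1
log2(510) = 8.9944
floor(log2(510)) = 8, so 8 + 1 = 9
Final answer: 9


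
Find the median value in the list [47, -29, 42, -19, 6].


First, sort the list: [-29, -19, 6, 42, 47]
The list has 5 elements (odd count).
The middle index is 2 (0-based), and the element there is 6.
Final answer: 6


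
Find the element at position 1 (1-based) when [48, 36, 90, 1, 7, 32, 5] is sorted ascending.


Sort ascending: [1, 5, 7, 32, 36, 48, 90]
The 1st element (1-indexed) is at index 0.
Value = 1
Final answer: 1


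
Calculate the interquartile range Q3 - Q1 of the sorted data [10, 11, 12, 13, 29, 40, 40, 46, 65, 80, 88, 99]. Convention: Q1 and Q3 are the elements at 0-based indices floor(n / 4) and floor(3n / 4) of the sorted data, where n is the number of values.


The data has n = 12 elements.
Q1 index = floor(12 / 4) = floor(3) = 3; Q3 index = floor(3 * 12 / 4) = floor(9) = 9
Q1 = element at index 3 = 13
Q3 = element at index 9 = 80
IQR = 80 - 13 = 67
Final answer: 67


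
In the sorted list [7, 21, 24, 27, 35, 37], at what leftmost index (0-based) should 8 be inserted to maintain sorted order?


List is sorted: [7, 21, 24, 27, 35, 37]
We need the leftmost position where 8 can be inserted, i.e. the first index whose element is >= 8 (or the end of the list if none is).
Binary search with low=0, high=6 (0-based indices):
  low=0, high=6, mid=3: a[3]=27 >= 8, so high = 3
  low=0, high=3, mid=1: a[1]=21 >= 8, so high = 1
  low=0, high=1, mid=0: a[0]=7 < 8, so low = 1
Now low = high = 1, so the insertion index is 1.
Final answer: 1


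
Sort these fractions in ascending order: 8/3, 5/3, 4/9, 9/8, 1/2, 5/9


Convert to decimal for comparison:
  8/3 = 2.6667
  5/3 = 1.6667
  4/9 = 0.4444
  9/8 = 1.125
  1/2 = 0.5
  5/9 = 0.5556
Decimals in increasing order: 0.4444 < 0.5 < 0.5556 < 1.125 < 1.6667 < 2.6667
Writing each back as its fraction gives the sorted order.
Final answer: 4/9, 1/2, 5/9, 9/8, 5/3, 8/3


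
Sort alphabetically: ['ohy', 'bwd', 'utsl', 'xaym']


Compare strings character by character (the first differing letter decides):
  'bwd' < 'ohy' since 'b' < 'o' at position 1
  'ohy' < 'utsl' since 'o' < 'u' at position 1
  'utsl' < 'xaym' since 'u' < 'x' at position 1
Chaining these comparisons gives the alphabetical order.
Final answer: ['bwd', 'ohy', 'utsl', 'xaym']
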